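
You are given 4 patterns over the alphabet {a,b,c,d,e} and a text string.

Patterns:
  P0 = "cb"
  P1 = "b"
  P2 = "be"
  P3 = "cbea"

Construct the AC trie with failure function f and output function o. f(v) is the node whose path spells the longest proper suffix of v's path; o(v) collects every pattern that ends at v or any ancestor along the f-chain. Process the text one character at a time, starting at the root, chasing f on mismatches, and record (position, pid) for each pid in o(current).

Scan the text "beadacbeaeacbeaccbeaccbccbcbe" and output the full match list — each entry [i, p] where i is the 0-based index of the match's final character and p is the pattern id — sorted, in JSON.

Construct AC machine:
Trie (insert patterns):
  n0 'ε': b→3 c→1
  n1 'c': b→2
  n2 'cb': e→5  [P0 ends]
  n3 'b': e→4  [P1 ends]
  n4 'be': ·  [P2 ends]
  n5 'cbe': a→6
  n6 'cbea': ·  [P3 ends]

Failure links (BFS by depth):
  n1('c'): parent n0 fail=0; on 'c' 0 → fail=0;  out ∅∪∅=∅
  n3('b'): parent n0 fail=0; on 'b' 0 → fail=0;  out {1}∪∅={1}
  n2('cb'): parent n1 fail=0; on 'b' 0 → fail=3;  out {0}∪{1}={0,1}
  n4('be'): parent n3 fail=0; on 'e' 0 → fail=0;  out {2}∪∅={2}
  n5('cbe'): parent n2 fail=3; on 'e' 3 → fail=4;  out ∅∪{2}={2}
  n6('cbea'): parent n5 fail=4; on 'a' 4→0 → fail=0;  out {3}∪∅={3}

Text stream:
i=0 'b': node 0→3  → match P1@[0:0]
i=1 'e': node 3→4  → match P2@[0:1]
i=2 'a': node 4→0 (fail-walked)
i=3 'd': node 0→0
i=4 'a': node 0→0
i=5 'c': node 0→1
i=6 'b': node 1→2  → match P0@[5:6],P1@[6:6]
i=7 'e': node 2→5  → match P2@[6:7]
i=8 'a': node 5→6  → match P3@[5:8]
i=9 'e': node 6→0 (fail-walked)
i=10 'a': node 0→0
i=11 'c': node 0→1
i=12 'b': node 1→2  → match P0@[11:12],P1@[12:12]
i=13 'e': node 2→5  → match P2@[12:13]
i=14 'a': node 5→6  → match P3@[11:14]
i=15 'c': node 6→1 (fail-walked)
i=16 'c': node 1→1 (fail-walked)
i=17 'b': node 1→2  → match P0@[16:17],P1@[17:17]
i=18 'e': node 2→5  → match P2@[17:18]
i=19 'a': node 5→6  → match P3@[16:19]
i=20 'c': node 6→1 (fail-walked)
i=21 'c': node 1→1 (fail-walked)
i=22 'b': node 1→2  → match P0@[21:22],P1@[22:22]
i=23 'c': node 2→1 (fail-walked)
i=24 'c': node 1→1 (fail-walked)
i=25 'b': node 1→2  → match P0@[24:25],P1@[25:25]
i=26 'c': node 2→1 (fail-walked)
i=27 'b': node 1→2  → match P0@[26:27],P1@[27:27]
i=28 'e': node 2→5  → match P2@[27:28]

Matches: [[0,1],[1,2],[6,0],[6,1],[7,2],[8,3],[12,0],[12,1],[13,2],[14,3],[17,0],[17,1],[18,2],[19,3],[22,0],[22,1],[25,0],[25,1],[27,0],[27,1],[28,2]]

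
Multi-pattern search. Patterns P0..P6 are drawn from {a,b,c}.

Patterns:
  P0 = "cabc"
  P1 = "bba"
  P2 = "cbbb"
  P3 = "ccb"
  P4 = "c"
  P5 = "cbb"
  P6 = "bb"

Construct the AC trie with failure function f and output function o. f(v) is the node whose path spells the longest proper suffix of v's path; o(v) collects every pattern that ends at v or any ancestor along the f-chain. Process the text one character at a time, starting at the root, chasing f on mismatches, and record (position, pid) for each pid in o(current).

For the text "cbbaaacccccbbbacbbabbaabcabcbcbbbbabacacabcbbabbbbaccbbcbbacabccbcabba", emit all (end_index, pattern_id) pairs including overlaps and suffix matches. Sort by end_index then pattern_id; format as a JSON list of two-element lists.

Build:
Trie nodes:
  n0 'ε': b→5 c→1
  n1 'c': a→2 b→8 c→11  ←P4
  n2 'ca': b→3
  n3 'cab': c→4
  n4 'cabc': ·  ←P0
  n5 'b': b→6
  n6 'bb': a→7  ←P6
  n7 'bba': ·  ←P1
  n8 'cb': b→9
  n9 'cbb': b→10  ←P5
  n10 'cbbb': ·  ←P2
  n11 'cc': b→12
  n12 'ccb': ·  ←P3

BFS fail/out derivation:
  fail(1) 'c': from fail(0)=0 chase 'c': 0 ⇒ 0;  out={4}∪out(0)={4}
  fail(5) 'b': from fail(0)=0 chase 'b': 0 ⇒ 0;  out=∅∪out(0)=∅
  fail(2) 'ca': from fail(1)=0 chase 'a': 0 ⇒ 0;  out=∅∪out(0)=∅
  fail(6) 'bb': from fail(5)=0 chase 'b': 0 ⇒ 5;  out={6}∪out(5)={6}
  fail(8) 'cb': from fail(1)=0 chase 'b': 0 ⇒ 5;  out=∅∪out(5)=∅
  fail(11) 'cc': from fail(1)=0 chase 'c': 0 ⇒ 1;  out=∅∪out(1)={4}
  fail(3) 'cab': from fail(2)=0 chase 'b': 0 ⇒ 5;  out=∅∪out(5)=∅
  fail(7) 'bba': from fail(6)=5 chase 'a': 5→0 ⇒ 0;  out={1}∪out(0)={1}
  fail(9) 'cbb': from fail(8)=5 chase 'b': 5 ⇒ 6;  out={5}∪out(6)={5,6}
  fail(12) 'ccb': from fail(11)=1 chase 'b': 1 ⇒ 8;  out={3}∪out(8)={3}
  fail(4) 'cabc': from fail(3)=5 chase 'c': 5→0 ⇒ 1;  out={0}∪out(1)={0,4}
  fail(10) 'cbbb': from fail(9)=6 chase 'b': 6→5 ⇒ 6;  out={2}∪out(6)={2,6}

Run:
pos 0 'c': at 1  ** P4@[0:0]
pos 1 'b': at 8
pos 2 'b': at 9  ** P5@[0:2],P6@[1:2]
pos 3 'a': at 7 ·f  ** P1@[1:3]
pos 4 'a': at 0 ·f
pos 5 'a': at 0
pos 6 'c': at 1  ** P4@[6:6]
pos 7 'c': at 11  ** P4@[7:7]
pos 8 'c': at 11 ·f  ** P4@[8:8]
pos 9 'c': at 11 ·f  ** P4@[9:9]
pos 10 'c': at 11 ·f  ** P4@[10:10]
pos 11 'b': at 12  ** P3@[9:11]
pos 12 'b': at 9 ·f  ** P5@[10:12],P6@[11:12]
pos 13 'b': at 10  ** P2@[10:13],P6@[12:13]
pos 14 'a': at 7 ·f  ** P1@[12:14]
pos 15 'c': at 1 ·f  ** P4@[15:15]
pos 16 'b': at 8
pos 17 'b': at 9  ** P5@[15:17],P6@[16:17]
pos 18 'a': at 7 ·f  ** P1@[16:18]
pos 19 'b': at 5 ·f
pos 20 'b': at 6  ** P6@[19:20]
pos 21 'a': at 7  ** P1@[19:21]
pos 22 'a': at 0 ·f
pos 23 'b': at 5
pos 24 'c': at 1 ·f  ** P4@[24:24]
pos 25 'a': at 2
pos 26 'b': at 3
pos 27 'c': at 4  ** P0@[24:27],P4@[27:27]
pos 28 'b': at 8 ·f
pos 29 'c': at 1 ·f  ** P4@[29:29]
pos 30 'b': at 8
pos 31 'b': at 9  ** P5@[29:31],P6@[30:31]
pos 32 'b': at 10  ** P2@[29:32],P6@[31:32]
pos 33 'b': at 6 ·f  ** P6@[32:33]
pos 34 'a': at 7  ** P1@[32:34]
pos 35 'b': at 5 ·f
pos 36 'a': at 0 ·f
pos 37 'c': at 1  ** P4@[37:37]
pos 38 'a': at 2
pos 39 'c': at 1 ·f  ** P4@[39:39]
pos 40 'a': at 2
pos 41 'b': at 3
pos 42 'c': at 4  ** P0@[39:42],P4@[42:42]
pos 43 'b': at 8 ·f
pos 44 'b': at 9  ** P5@[42:44],P6@[43:44]
pos 45 'a': at 7 ·f  ** P1@[43:45]
pos 46 'b': at 5 ·f
pos 47 'b': at 6  ** P6@[46:47]
pos 48 'b': at 6 ·f  ** P6@[47:48]
pos 49 'b': at 6 ·f  ** P6@[48:49]
pos 50 'a': at 7  ** P1@[48:50]
pos 51 'c': at 1 ·f  ** P4@[51:51]
pos 52 'c': at 11  ** P4@[52:52]
pos 53 'b': at 12  ** P3@[51:53]
pos 54 'b': at 9 ·f  ** P5@[52:54],P6@[53:54]
pos 55 'c': at 1 ·f  ** P4@[55:55]
pos 56 'b': at 8
pos 57 'b': at 9  ** P5@[55:57],P6@[56:57]
pos 58 'a': at 7 ·f  ** P1@[56:58]
pos 59 'c': at 1 ·f  ** P4@[59:59]
pos 60 'a': at 2
pos 61 'b': at 3
pos 62 'c': at 4  ** P0@[59:62],P4@[62:62]
pos 63 'c': at 11 ·f  ** P4@[63:63]
pos 64 'b': at 12  ** P3@[62:64]
pos 65 'c': at 1 ·f  ** P4@[65:65]
pos 66 'a': at 2
pos 67 'b': at 3
pos 68 'b': at 6 ·f  ** P6@[67:68]
pos 69 'a': at 7  ** P1@[67:69]

All matches (sorted): [[0,4],[2,5],[2,6],[3,1],[6,4],[7,4],[8,4],[9,4],[10,4],[11,3],[12,5],[12,6],[13,2],[13,6],[14,1],[15,4],[17,5],[17,6],[18,1],[20,6],[21,1],[24,4],[27,0],[27,4],[29,4],[31,5],[31,6],[32,2],[32,6],[33,6],[34,1],[37,4],[39,4],[42,0],[42,4],[44,5],[44,6],[45,1],[47,6],[48,6],[49,6],[50,1],[51,4],[52,4],[53,3],[54,5],[54,6],[55,4],[57,5],[57,6],[58,1],[59,4],[62,0],[62,4],[63,4],[64,3],[65,4],[68,6],[69,1]]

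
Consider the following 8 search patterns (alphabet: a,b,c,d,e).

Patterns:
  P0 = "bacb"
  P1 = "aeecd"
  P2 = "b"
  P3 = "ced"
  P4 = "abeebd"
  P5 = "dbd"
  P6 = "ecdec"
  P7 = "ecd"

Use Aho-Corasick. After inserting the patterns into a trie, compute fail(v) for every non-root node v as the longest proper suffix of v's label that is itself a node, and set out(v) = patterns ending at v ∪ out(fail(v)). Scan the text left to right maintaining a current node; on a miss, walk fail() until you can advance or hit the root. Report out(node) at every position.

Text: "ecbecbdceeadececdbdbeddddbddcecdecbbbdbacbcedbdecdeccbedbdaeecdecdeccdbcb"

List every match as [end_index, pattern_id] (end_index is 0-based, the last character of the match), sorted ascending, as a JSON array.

Build automaton:
Trie nodes:
  0='ε' goto a→5 b→1 c→10 d→18 e→21
  1='b' goto a→2  [P2 ends]
  2='ba' goto c→3
  3='bac' goto b→4
  4='bacb' goto ·  [P0 ends]
  5='a' goto b→13 e→6
  6='ae' goto e→7
  7='aee' goto c→8
  8='aeec' goto d→9
  9='aeecd' goto ·  [P1 ends]
  10='c' goto e→11
  11='ce' goto d→12
  12='ced' goto ·  [P3 ends]
  13='ab' goto e→14
  14='abe' goto e→15
  15='abee' goto b→16
  16='abeeb' goto d→17
  17='abeebd' goto ·  [P4 ends]
  18='d' goto b→19
  19='db' goto d→20
  20='dbd' goto ·  [P5 ends]
  21='e' goto c→22
  22='ec' goto d→23
  23='ecd' goto e→24  [P7 ends]
  24='ecde' goto c→25
  25='ecdec' goto ·  [P6 ends]

BFS fail/out derivation:
  fail(1) 'b': from fail(0)=0 chase 'b': 0 ⇒ 0;  out={2}∪out(0)={2}
  fail(5) 'a': from fail(0)=0 chase 'a': 0 ⇒ 0;  out=∅∪out(0)=∅
  fail(10) 'c': from fail(0)=0 chase 'c': 0 ⇒ 0;  out=∅∪out(0)=∅
  fail(18) 'd': from fail(0)=0 chase 'd': 0 ⇒ 0;  out=∅∪out(0)=∅
  fail(21) 'e': from fail(0)=0 chase 'e': 0 ⇒ 0;  out=∅∪out(0)=∅
  fail(2) 'ba': from fail(1)=0 chase 'a': 0 ⇒ 5;  out=∅∪out(5)=∅
  fail(6) 'ae': from fail(5)=0 chase 'e': 0 ⇒ 21;  out=∅∪out(21)=∅
  fail(11) 'ce': from fail(10)=0 chase 'e': 0 ⇒ 21;  out=∅∪out(21)=∅
  fail(13) 'ab': from fail(5)=0 chase 'b': 0 ⇒ 1;  out=∅∪out(1)={2}
  fail(19) 'db': from fail(18)=0 chase 'b': 0 ⇒ 1;  out=∅∪out(1)={2}
  fail(22) 'ec': from fail(21)=0 chase 'c': 0 ⇒ 10;  out=∅∪out(10)=∅
  fail(3) 'bac': from fail(2)=5 chase 'c': 5→0 ⇒ 10;  out=∅∪out(10)=∅
  fail(7) 'aee': from fail(6)=21 chase 'e': 21→0 ⇒ 21;  out=∅∪out(21)=∅
  fail(12) 'ced': from fail(11)=21 chase 'd': 21→0 ⇒ 18;  out={3}∪out(18)={3}
  fail(14) 'abe': from fail(13)=1 chase 'e': 1→0 ⇒ 21;  out=∅∪out(21)=∅
  fail(20) 'dbd': from fail(19)=1 chase 'd': 1→0 ⇒ 18;  out={5}∪out(18)={5}
  fail(23) 'ecd': from fail(22)=10 chase 'd': 10→0 ⇒ 18;  out={7}∪out(18)={7}
  fail(4) 'bacb': from fail(3)=10 chase 'b': 10→0 ⇒ 1;  out={0}∪out(1)={0,2}
  fail(8) 'aeec': from fail(7)=21 chase 'c': 21 ⇒ 22;  out=∅∪out(22)=∅
  fail(15) 'abee': from fail(14)=21 chase 'e': 21→0 ⇒ 21;  out=∅∪out(21)=∅
  fail(24) 'ecde': from fail(23)=18 chase 'e': 18→0 ⇒ 21;  out=∅∪out(21)=∅
  fail(9) 'aeecd': from fail(8)=22 chase 'd': 22 ⇒ 23;  out={1}∪out(23)={1,7}
  fail(16) 'abeeb': from fail(15)=21 chase 'b': 21→0 ⇒ 1;  out=∅∪out(1)={2}
  fail(25) 'ecdec': from fail(24)=21 chase 'c': 21 ⇒ 22;  out={6}∪out(22)={6}
  fail(17) 'abeebd': from fail(16)=1 chase 'd': 1→0 ⇒ 18;  out={4}∪out(18)={4}

Text stream:
[0] read 'e'  n0⇒n21
[1] read 'c'  n21⇒n22
[2] read 'b'  n22⇒n1 (fail-walked)  ** P2@[2:2]
[3] read 'e'  n1⇒n21 (fail-walked)
[4] read 'c'  n21⇒n22
[5] read 'b'  n22⇒n1 (fail-walked)  ** P2@[5:5]
[6] read 'd'  n1⇒n18 (fail-walked)
[7] read 'c'  n18⇒n10 (fail-walked)
[8] read 'e'  n10⇒n11
[9] read 'e'  n11⇒n21 (fail-walked)
[10] read 'a'  n21⇒n5 (fail-walked)
[11] read 'd'  n5⇒n18 (fail-walked)
[12] read 'e'  n18⇒n21 (fail-walked)
[13] read 'c'  n21⇒n22
[14] read 'e'  n22⇒n11 (fail-walked)
[15] read 'c'  n11⇒n22 (fail-walked)
[16] read 'd'  n22⇒n23  ** P7@[14:16]
[17] read 'b'  n23⇒n19 (fail-walked)  ** P2@[17:17]
[18] read 'd'  n19⇒n20  ** P5@[16:18]
[19] read 'b'  n20⇒n19 (fail-walked)  ** P2@[19:19]
[20] read 'e'  n19⇒n21 (fail-walked)
[21] read 'd'  n21⇒n18 (fail-walked)
[22] read 'd'  n18⇒n18 (fail-walked)
[23] read 'd'  n18⇒n18 (fail-walked)
[24] read 'd'  n18⇒n18 (fail-walked)
[25] read 'b'  n18⇒n19  ** P2@[25:25]
[26] read 'd'  n19⇒n20  ** P5@[24:26]
[27] read 'd'  n20⇒n18 (fail-walked)
[28] read 'c'  n18⇒n10 (fail-walked)
[29] read 'e'  n10⇒n11
[30] read 'c'  n11⇒n22 (fail-walked)
[31] read 'd'  n22⇒n23  ** P7@[29:31]
[32] read 'e'  n23⇒n24
[33] read 'c'  n24⇒n25  ** P6@[29:33]
[34] read 'b'  n25⇒n1 (fail-walked)  ** P2@[34:34]
[35] read 'b'  n1⇒n1 (fail-walked)  ** P2@[35:35]
[36] read 'b'  n1⇒n1 (fail-walked)  ** P2@[36:36]
[37] read 'd'  n1⇒n18 (fail-walked)
[38] read 'b'  n18⇒n19  ** P2@[38:38]
[39] read 'a'  n19⇒n2 (fail-walked)
[40] read 'c'  n2⇒n3
[41] read 'b'  n3⇒n4  ** P0@[38:41],P2@[41:41]
[42] read 'c'  n4⇒n10 (fail-walked)
[43] read 'e'  n10⇒n11
[44] read 'd'  n11⇒n12  ** P3@[42:44]
[45] read 'b'  n12⇒n19 (fail-walked)  ** P2@[45:45]
[46] read 'd'  n19⇒n20  ** P5@[44:46]
[47] read 'e'  n20⇒n21 (fail-walked)
[48] read 'c'  n21⇒n22
[49] read 'd'  n22⇒n23  ** P7@[47:49]
[50] read 'e'  n23⇒n24
[51] read 'c'  n24⇒n25  ** P6@[47:51]
[52] read 'c'  n25⇒n10 (fail-walked)
[53] read 'b'  n10⇒n1 (fail-walked)  ** P2@[53:53]
[54] read 'e'  n1⇒n21 (fail-walked)
[55] read 'd'  n21⇒n18 (fail-walked)
[56] read 'b'  n18⇒n19  ** P2@[56:56]
[57] read 'd'  n19⇒n20  ** P5@[55:57]
[58] read 'a'  n20⇒n5 (fail-walked)
[59] read 'e'  n5⇒n6
[60] read 'e'  n6⇒n7
[61] read 'c'  n7⇒n8
[62] read 'd'  n8⇒n9  ** P1@[58:62],P7@[60:62]
[63] read 'e'  n9⇒n24 (fail-walked)
[64] read 'c'  n24⇒n25  ** P6@[60:64]
[65] read 'd'  n25⇒n23 (fail-walked)  ** P7@[63:65]
[66] read 'e'  n23⇒n24
[67] read 'c'  n24⇒n25  ** P6@[63:67]
[68] read 'c'  n25⇒n10 (fail-walked)
[69] read 'd'  n10⇒n18 (fail-walked)
[70] read 'b'  n18⇒n19  ** P2@[70:70]
[71] read 'c'  n19⇒n10 (fail-walked)
[72] read 'b'  n10⇒n1 (fail-walked)  ** P2@[72:72]

Result: [[2,2],[5,2],[16,7],[17,2],[18,5],[19,2],[25,2],[26,5],[31,7],[33,6],[34,2],[35,2],[36,2],[38,2],[41,0],[41,2],[44,3],[45,2],[46,5],[49,7],[51,6],[53,2],[56,2],[57,5],[62,1],[62,7],[64,6],[65,7],[67,6],[70,2],[72,2]]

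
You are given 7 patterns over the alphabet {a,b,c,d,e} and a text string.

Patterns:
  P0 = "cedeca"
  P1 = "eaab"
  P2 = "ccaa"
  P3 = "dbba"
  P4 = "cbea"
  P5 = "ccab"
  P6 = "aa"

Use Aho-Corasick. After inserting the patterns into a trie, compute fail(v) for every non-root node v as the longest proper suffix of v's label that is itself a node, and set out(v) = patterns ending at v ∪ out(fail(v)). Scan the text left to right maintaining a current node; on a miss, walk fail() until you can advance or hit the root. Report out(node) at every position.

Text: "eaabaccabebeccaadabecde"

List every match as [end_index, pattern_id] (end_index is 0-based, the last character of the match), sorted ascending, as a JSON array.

Build automaton:
Trie nodes:
  n0 'ε': a→22 c→1 d→14 e→7
  n1 'c': b→18 c→11 e→2
  n2 'ce': d→3
  n3 'ced': e→4
  n4 'cede': c→5
  n5 'cedec': a→6
  n6 'cedeca': ·  [P0 ends]
  n7 'e': a→8
  n8 'ea': a→9
  n9 'eaa': b→10
  n10 'eaab': ·  [P1 ends]
  n11 'cc': a→12
  n12 'cca': a→13 b→21
  n13 'ccaa': ·  [P2 ends]
  n14 'd': b→15
  n15 'db': b→16
  n16 'dbb': a→17
  n17 'dbba': ·  [P3 ends]
  n18 'cb': e→19
  n19 'cbe': a→20
  n20 'cbea': ·  [P4 ends]
  n21 'ccab': ·  [P5 ends]
  n22 'a': a→23
  n23 'aa': ·  [P6 ends]

BFS fail/out derivation:
  n1('c'): parent n0 fail=0; on 'c' 0 → fail=0;  out ∅∪∅=∅
  n7('e'): parent n0 fail=0; on 'e' 0 → fail=0;  out ∅∪∅=∅
  n14('d'): parent n0 fail=0; on 'd' 0 → fail=0;  out ∅∪∅=∅
  n22('a'): parent n0 fail=0; on 'a' 0 → fail=0;  out ∅∪∅=∅
  n2('ce'): parent n1 fail=0; on 'e' 0 → fail=7;  out ∅∪∅=∅
  n8('ea'): parent n7 fail=0; on 'a' 0 → fail=22;  out ∅∪∅=∅
  n11('cc'): parent n1 fail=0; on 'c' 0 → fail=1;  out ∅∪∅=∅
  n15('db'): parent n14 fail=0; on 'b' 0 → fail=0;  out ∅∪∅=∅
  n18('cb'): parent n1 fail=0; on 'b' 0 → fail=0;  out ∅∪∅=∅
  n23('aa'): parent n22 fail=0; on 'a' 0 → fail=22;  out {6}∪∅={6}
  n3('ced'): parent n2 fail=7; on 'd' 7→0 → fail=14;  out ∅∪∅=∅
  n9('eaa'): parent n8 fail=22; on 'a' 22 → fail=23;  out ∅∪{6}={6}
  n12('cca'): parent n11 fail=1; on 'a' 1→0 → fail=22;  out ∅∪∅=∅
  n16('dbb'): parent n15 fail=0; on 'b' 0 → fail=0;  out ∅∪∅=∅
  n19('cbe'): parent n18 fail=0; on 'e' 0 → fail=7;  out ∅∪∅=∅
  n4('cede'): parent n3 fail=14; on 'e' 14→0 → fail=7;  out ∅∪∅=∅
  n10('eaab'): parent n9 fail=23; on 'b' 23→22→0 → fail=0;  out {1}∪∅={1}
  n13('ccaa'): parent n12 fail=22; on 'a' 22 → fail=23;  out {2}∪{6}={2,6}
  n17('dbba'): parent n16 fail=0; on 'a' 0 → fail=22;  out {3}∪∅={3}
  n20('cbea'): parent n19 fail=7; on 'a' 7 → fail=8;  out {4}∪∅={4}
  n21('ccab'): parent n12 fail=22; on 'b' 22→0 → fail=0;  out {5}∪∅={5}
  n5('cedec'): parent n4 fail=7; on 'c' 7→0 → fail=1;  out ∅∪∅=∅
  n6('cedeca'): parent n5 fail=1; on 'a' 1→0 → fail=22;  out {0}∪∅={0}

Text stream:
[0] read 'e'  n0⇒n7
[1] read 'a'  n7⇒n8
[2] read 'a'  n8⇒n9  → match P6@[1:2]
[3] read 'b'  n9⇒n10  → match P1@[0:3]
[4] read 'a'  n10⇒n22 (fail-walked)
[5] read 'c'  n22⇒n1 (fail-walked)
[6] read 'c'  n1⇒n11
[7] read 'a'  n11⇒n12
[8] read 'b'  n12⇒n21  → match P5@[5:8]
[9] read 'e'  n21⇒n7 (fail-walked)
[10] read 'b'  n7⇒n0 (fail-walked)
[11] read 'e'  n0⇒n7
[12] read 'c'  n7⇒n1 (fail-walked)
[13] read 'c'  n1⇒n11
[14] read 'a'  n11⇒n12
[15] read 'a'  n12⇒n13  → match P2@[12:15],P6@[14:15]
[16] read 'd'  n13⇒n14 (fail-walked)
[17] read 'a'  n14⇒n22 (fail-walked)
[18] read 'b'  n22⇒n0 (fail-walked)
[19] read 'e'  n0⇒n7
[20] read 'c'  n7⇒n1 (fail-walked)
[21] read 'd'  n1⇒n14 (fail-walked)
[22] read 'e'  n14⇒n7 (fail-walked)

Matches: [[2,6],[3,1],[8,5],[15,2],[15,6]]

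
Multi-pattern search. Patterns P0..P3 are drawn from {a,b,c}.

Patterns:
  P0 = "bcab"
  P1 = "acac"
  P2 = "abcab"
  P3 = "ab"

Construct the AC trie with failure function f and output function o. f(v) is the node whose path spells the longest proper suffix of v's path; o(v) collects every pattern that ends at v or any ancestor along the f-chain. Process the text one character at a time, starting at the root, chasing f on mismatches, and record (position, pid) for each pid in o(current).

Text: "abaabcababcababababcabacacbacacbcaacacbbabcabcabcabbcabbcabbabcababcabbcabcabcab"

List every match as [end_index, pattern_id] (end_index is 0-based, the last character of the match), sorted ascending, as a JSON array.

Build:
Trie (insert patterns):
  n0 'ε': a→5 b→1
  n1 'b': c→2
  n2 'bc': a→3
  n3 'bca': b→4
  n4 'bcab': ·  [P0 ends]
  n5 'a': b→9 c→6
  n6 'ac': a→7
  n7 'aca': c→8
  n8 'acac': ·  [P1 ends]
  n9 'ab': c→10  [P3 ends]
  n10 'abc': a→11
  n11 'abca': b→12
  n12 'abcab': ·  [P2 ends]

BFS fail/out derivation:
  fail(1) 'b': from fail(0)=0 chase 'b': 0 ⇒ 0;  out=∅∪out(0)=∅
  fail(5) 'a': from fail(0)=0 chase 'a': 0 ⇒ 0;  out=∅∪out(0)=∅
  fail(2) 'bc': from fail(1)=0 chase 'c': 0 ⇒ 0;  out=∅∪out(0)=∅
  fail(6) 'ac': from fail(5)=0 chase 'c': 0 ⇒ 0;  out=∅∪out(0)=∅
  fail(9) 'ab': from fail(5)=0 chase 'b': 0 ⇒ 1;  out={3}∪out(1)={3}
  fail(3) 'bca': from fail(2)=0 chase 'a': 0 ⇒ 5;  out=∅∪out(5)=∅
  fail(7) 'aca': from fail(6)=0 chase 'a': 0 ⇒ 5;  out=∅∪out(5)=∅
  fail(10) 'abc': from fail(9)=1 chase 'c': 1 ⇒ 2;  out=∅∪out(2)=∅
  fail(4) 'bcab': from fail(3)=5 chase 'b': 5 ⇒ 9;  out={0}∪out(9)={0,3}
  fail(8) 'acac': from fail(7)=5 chase 'c': 5 ⇒ 6;  out={1}∪out(6)={1}
  fail(11) 'abca': from fail(10)=2 chase 'a': 2 ⇒ 3;  out=∅∪out(3)=∅
  fail(12) 'abcab': from fail(11)=3 chase 'b': 3 ⇒ 4;  out={2}∪out(4)={0,2,3}

Scan:
[0] read 'a'  n0⇒n5
[1] read 'b'  n5⇒n9  ** P3@[0:1]
[2] read 'a'  n9⇒n5 (via fail)
[3] read 'a'  n5⇒n5 (via fail)
[4] read 'b'  n5⇒n9  ** P3@[3:4]
[5] read 'c'  n9⇒n10
[6] read 'a'  n10⇒n11
[7] read 'b'  n11⇒n12  ** P0@[4:7],P2@[3:7],P3@[6:7]
[8] read 'a'  n12⇒n5 (via fail)
[9] read 'b'  n5⇒n9  ** P3@[8:9]
[10] read 'c'  n9⇒n10
[11] read 'a'  n10⇒n11
[12] read 'b'  n11⇒n12  ** P0@[9:12],P2@[8:12],P3@[11:12]
[13] read 'a'  n12⇒n5 (via fail)
[14] read 'b'  n5⇒n9  ** P3@[13:14]
[15] read 'a'  n9⇒n5 (via fail)
[16] read 'b'  n5⇒n9  ** P3@[15:16]
[17] read 'a'  n9⇒n5 (via fail)
[18] read 'b'  n5⇒n9  ** P3@[17:18]
[19] read 'c'  n9⇒n10
[20] read 'a'  n10⇒n11
[21] read 'b'  n11⇒n12  ** P0@[18:21],P2@[17:21],P3@[20:21]
[22] read 'a'  n12⇒n5 (via fail)
[23] read 'c'  n5⇒n6
[24] read 'a'  n6⇒n7
[25] read 'c'  n7⇒n8  ** P1@[22:25]
[26] read 'b'  n8⇒n1 (via fail)
[27] read 'a'  n1⇒n5 (via fail)
[28] read 'c'  n5⇒n6
[29] read 'a'  n6⇒n7
[30] read 'c'  n7⇒n8  ** P1@[27:30]
[31] read 'b'  n8⇒n1 (via fail)
[32] read 'c'  n1⇒n2
[33] read 'a'  n2⇒n3
[34] read 'a'  n3⇒n5 (via fail)
[35] read 'c'  n5⇒n6
[36] read 'a'  n6⇒n7
[37] read 'c'  n7⇒n8  ** P1@[34:37]
[38] read 'b'  n8⇒n1 (via fail)
[39] read 'b'  n1⇒n1 (via fail)
[40] read 'a'  n1⇒n5 (via fail)
[41] read 'b'  n5⇒n9  ** P3@[40:41]
[42] read 'c'  n9⇒n10
[43] read 'a'  n10⇒n11
[44] read 'b'  n11⇒n12  ** P0@[41:44],P2@[40:44],P3@[43:44]
[45] read 'c'  n12⇒n10 (via fail)
[46] read 'a'  n10⇒n11
[47] read 'b'  n11⇒n12  ** P0@[44:47],P2@[43:47],P3@[46:47]
[48] read 'c'  n12⇒n10 (via fail)
[49] read 'a'  n10⇒n11
[50] read 'b'  n11⇒n12  ** P0@[47:50],P2@[46:50],P3@[49:50]
[51] read 'b'  n12⇒n1 (via fail)
[52] read 'c'  n1⇒n2
[53] read 'a'  n2⇒n3
[54] read 'b'  n3⇒n4  ** P0@[51:54],P3@[53:54]
[55] read 'b'  n4⇒n1 (via fail)
[56] read 'c'  n1⇒n2
[57] read 'a'  n2⇒n3
[58] read 'b'  n3⇒n4  ** P0@[55:58],P3@[57:58]
[59] read 'b'  n4⇒n1 (via fail)
[60] read 'a'  n1⇒n5 (via fail)
[61] read 'b'  n5⇒n9  ** P3@[60:61]
[62] read 'c'  n9⇒n10
[63] read 'a'  n10⇒n11
[64] read 'b'  n11⇒n12  ** P0@[61:64],P2@[60:64],P3@[63:64]
[65] read 'a'  n12⇒n5 (via fail)
[66] read 'b'  n5⇒n9  ** P3@[65:66]
[67] read 'c'  n9⇒n10
[68] read 'a'  n10⇒n11
[69] read 'b'  n11⇒n12  ** P0@[66:69],P2@[65:69],P3@[68:69]
[70] read 'b'  n12⇒n1 (via fail)
[71] read 'c'  n1⇒n2
[72] read 'a'  n2⇒n3
[73] read 'b'  n3⇒n4  ** P0@[70:73],P3@[72:73]
[74] read 'c'  n4⇒n10 (via fail)
[75] read 'a'  n10⇒n11
[76] read 'b'  n11⇒n12  ** P0@[73:76],P2@[72:76],P3@[75:76]
[77] read 'c'  n12⇒n10 (via fail)
[78] read 'a'  n10⇒n11
[79] read 'b'  n11⇒n12  ** P0@[76:79],P2@[75:79],P3@[78:79]

All matches (sorted): [[1,3],[4,3],[7,0],[7,2],[7,3],[9,3],[12,0],[12,2],[12,3],[14,3],[16,3],[18,3],[21,0],[21,2],[21,3],[25,1],[30,1],[37,1],[41,3],[44,0],[44,2],[44,3],[47,0],[47,2],[47,3],[50,0],[50,2],[50,3],[54,0],[54,3],[58,0],[58,3],[61,3],[64,0],[64,2],[64,3],[66,3],[69,0],[69,2],[69,3],[73,0],[73,3],[76,0],[76,2],[76,3],[79,0],[79,2],[79,3]]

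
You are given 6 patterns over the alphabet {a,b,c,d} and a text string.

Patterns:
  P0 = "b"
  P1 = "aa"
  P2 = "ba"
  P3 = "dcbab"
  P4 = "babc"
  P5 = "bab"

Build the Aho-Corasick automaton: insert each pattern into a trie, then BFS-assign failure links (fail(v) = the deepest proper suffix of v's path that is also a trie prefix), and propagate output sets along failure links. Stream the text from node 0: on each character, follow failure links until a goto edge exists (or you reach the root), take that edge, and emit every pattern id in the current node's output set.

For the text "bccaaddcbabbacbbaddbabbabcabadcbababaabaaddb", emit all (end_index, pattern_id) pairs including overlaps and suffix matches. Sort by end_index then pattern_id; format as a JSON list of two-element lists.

Build automaton:
Trie (insert patterns):
  n0 'ε': a→2 b→1 d→5
  n1 'b': a→4  ←P0
  n2 'a': a→3
  n3 'aa': ·  ←P1
  n4 'ba': b→10  ←P2
  n5 'd': c→6
  n6 'dc': b→7
  n7 'dcb': a→8
  n8 'dcba': b→9
  n9 'dcbab': ·  ←P3
  n10 'bab': c→11  ←P5
  n11 'babc': ·  ←P4

BFS fail/out derivation:
  n1('b'): parent n0 fail=0; on 'b' 0 → fail=0;  out {0}∪∅={0}
  n2('a'): parent n0 fail=0; on 'a' 0 → fail=0;  out ∅∪∅=∅
  n5('d'): parent n0 fail=0; on 'd' 0 → fail=0;  out ∅∪∅=∅
  n3('aa'): parent n2 fail=0; on 'a' 0 → fail=2;  out {1}∪∅={1}
  n4('ba'): parent n1 fail=0; on 'a' 0 → fail=2;  out {2}∪∅={2}
  n6('dc'): parent n5 fail=0; on 'c' 0 → fail=0;  out ∅∪∅=∅
  n7('dcb'): parent n6 fail=0; on 'b' 0 → fail=1;  out ∅∪{0}={0}
  n10('bab'): parent n4 fail=2; on 'b' 2→0 → fail=1;  out {5}∪{0}={0,5}
  n8('dcba'): parent n7 fail=1; on 'a' 1 → fail=4;  out ∅∪{2}={2}
  n11('babc'): parent n10 fail=1; on 'c' 1→0 → fail=0;  out {4}∪∅={4}
  n9('dcbab'): parent n8 fail=4; on 'b' 4 → fail=10;  out {3}∪{0,5}={0,3,5}

Run:
i=0 'b': node 0→1  → match P0@[0:0]
i=1 'c': node 1→0 (fail-walked)
i=2 'c': node 0→0
i=3 'a': node 0→2
i=4 'a': node 2→3  → match P1@[3:4]
i=5 'd': node 3→5 (fail-walked)
i=6 'd': node 5→5 (fail-walked)
i=7 'c': node 5→6
i=8 'b': node 6→7  → match P0@[8:8]
i=9 'a': node 7→8  → match P2@[8:9]
i=10 'b': node 8→9  → match P0@[10:10],P3@[6:10],P5@[8:10]
i=11 'b': node 9→1 (fail-walked)  → match P0@[11:11]
i=12 'a': node 1→4  → match P2@[11:12]
i=13 'c': node 4→0 (fail-walked)
i=14 'b': node 0→1  → match P0@[14:14]
i=15 'b': node 1→1 (fail-walked)  → match P0@[15:15]
i=16 'a': node 1→4  → match P2@[15:16]
i=17 'd': node 4→5 (fail-walked)
i=18 'd': node 5→5 (fail-walked)
i=19 'b': node 5→1 (fail-walked)  → match P0@[19:19]
i=20 'a': node 1→4  → match P2@[19:20]
i=21 'b': node 4→10  → match P0@[21:21],P5@[19:21]
i=22 'b': node 10→1 (fail-walked)  → match P0@[22:22]
i=23 'a': node 1→4  → match P2@[22:23]
i=24 'b': node 4→10  → match P0@[24:24],P5@[22:24]
i=25 'c': node 10→11  → match P4@[22:25]
i=26 'a': node 11→2 (fail-walked)
i=27 'b': node 2→1 (fail-walked)  → match P0@[27:27]
i=28 'a': node 1→4  → match P2@[27:28]
i=29 'd': node 4→5 (fail-walked)
i=30 'c': node 5→6
i=31 'b': node 6→7  → match P0@[31:31]
i=32 'a': node 7→8  → match P2@[31:32]
i=33 'b': node 8→9  → match P0@[33:33],P3@[29:33],P5@[31:33]
i=34 'a': node 9→4 (fail-walked)  → match P2@[33:34]
i=35 'b': node 4→10  → match P0@[35:35],P5@[33:35]
i=36 'a': node 10→4 (fail-walked)  → match P2@[35:36]
i=37 'a': node 4→3 (fail-walked)  → match P1@[36:37]
i=38 'b': node 3→1 (fail-walked)  → match P0@[38:38]
i=39 'a': node 1→4  → match P2@[38:39]
i=40 'a': node 4→3 (fail-walked)  → match P1@[39:40]
i=41 'd': node 3→5 (fail-walked)
i=42 'd': node 5→5 (fail-walked)
i=43 'b': node 5→1 (fail-walked)  → match P0@[43:43]

All matches (sorted): [[0,0],[4,1],[8,0],[9,2],[10,0],[10,3],[10,5],[11,0],[12,2],[14,0],[15,0],[16,2],[19,0],[20,2],[21,0],[21,5],[22,0],[23,2],[24,0],[24,5],[25,4],[27,0],[28,2],[31,0],[32,2],[33,0],[33,3],[33,5],[34,2],[35,0],[35,5],[36,2],[37,1],[38,0],[39,2],[40,1],[43,0]]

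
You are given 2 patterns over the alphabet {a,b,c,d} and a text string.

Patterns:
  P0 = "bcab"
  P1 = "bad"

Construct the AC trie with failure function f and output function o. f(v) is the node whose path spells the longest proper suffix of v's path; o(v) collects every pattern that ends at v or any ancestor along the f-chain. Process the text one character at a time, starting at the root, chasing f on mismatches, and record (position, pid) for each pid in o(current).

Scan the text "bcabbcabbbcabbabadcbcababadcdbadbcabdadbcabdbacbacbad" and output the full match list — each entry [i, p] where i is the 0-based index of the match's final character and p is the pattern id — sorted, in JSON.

Build automaton:
Trie (insert patterns):
  0='ε' goto b→1
  1='b' goto a→5 c→2
  2='bc' goto a→3
  3='bca' goto b→4
  4='bcab' goto ·  [P0 ends]
  5='ba' goto d→6
  6='bad' goto ·  [P1 ends]

BFS fail/out derivation:
  fail(1) 'b': from fail(0)=0 chase 'b': 0 ⇒ 0;  out=∅∪out(0)=∅
  fail(2) 'bc': from fail(1)=0 chase 'c': 0 ⇒ 0;  out=∅∪out(0)=∅
  fail(5) 'ba': from fail(1)=0 chase 'a': 0 ⇒ 0;  out=∅∪out(0)=∅
  fail(3) 'bca': from fail(2)=0 chase 'a': 0 ⇒ 0;  out=∅∪out(0)=∅
  fail(6) 'bad': from fail(5)=0 chase 'd': 0 ⇒ 0;  out={1}∪out(0)={1}
  fail(4) 'bcab': from fail(3)=0 chase 'b': 0 ⇒ 1;  out={0}∪out(1)={0}

Scan:
[0] read 'b'  n0⇒n1
[1] read 'c'  n1⇒n2
[2] read 'a'  n2⇒n3
[3] read 'b'  n3⇒n4  ** P0@[0:3]
[4] read 'b'  n4⇒n1 (via fail)
[5] read 'c'  n1⇒n2
[6] read 'a'  n2⇒n3
[7] read 'b'  n3⇒n4  ** P0@[4:7]
[8] read 'b'  n4⇒n1 (via fail)
[9] read 'b'  n1⇒n1 (via fail)
[10] read 'c'  n1⇒n2
[11] read 'a'  n2⇒n3
[12] read 'b'  n3⇒n4  ** P0@[9:12]
[13] read 'b'  n4⇒n1 (via fail)
[14] read 'a'  n1⇒n5
[15] read 'b'  n5⇒n1 (via fail)
[16] read 'a'  n1⇒n5
[17] read 'd'  n5⇒n6  ** P1@[15:17]
[18] read 'c'  n6⇒n0 (via fail)
[19] read 'b'  n0⇒n1
[20] read 'c'  n1⇒n2
[21] read 'a'  n2⇒n3
[22] read 'b'  n3⇒n4  ** P0@[19:22]
[23] read 'a'  n4⇒n5 (via fail)
[24] read 'b'  n5⇒n1 (via fail)
[25] read 'a'  n1⇒n5
[26] read 'd'  n5⇒n6  ** P1@[24:26]
[27] read 'c'  n6⇒n0 (via fail)
[28] read 'd'  n0⇒n0
[29] read 'b'  n0⇒n1
[30] read 'a'  n1⇒n5
[31] read 'd'  n5⇒n6  ** P1@[29:31]
[32] read 'b'  n6⇒n1 (via fail)
[33] read 'c'  n1⇒n2
[34] read 'a'  n2⇒n3
[35] read 'b'  n3⇒n4  ** P0@[32:35]
[36] read 'd'  n4⇒n0 (via fail)
[37] read 'a'  n0⇒n0
[38] read 'd'  n0⇒n0
[39] read 'b'  n0⇒n1
[40] read 'c'  n1⇒n2
[41] read 'a'  n2⇒n3
[42] read 'b'  n3⇒n4  ** P0@[39:42]
[43] read 'd'  n4⇒n0 (via fail)
[44] read 'b'  n0⇒n1
[45] read 'a'  n1⇒n5
[46] read 'c'  n5⇒n0 (via fail)
[47] read 'b'  n0⇒n1
[48] read 'a'  n1⇒n5
[49] read 'c'  n5⇒n0 (via fail)
[50] read 'b'  n0⇒n1
[51] read 'a'  n1⇒n5
[52] read 'd'  n5⇒n6  ** P1@[50:52]

Result: [[3,0],[7,0],[12,0],[17,1],[22,0],[26,1],[31,1],[35,0],[42,0],[52,1]]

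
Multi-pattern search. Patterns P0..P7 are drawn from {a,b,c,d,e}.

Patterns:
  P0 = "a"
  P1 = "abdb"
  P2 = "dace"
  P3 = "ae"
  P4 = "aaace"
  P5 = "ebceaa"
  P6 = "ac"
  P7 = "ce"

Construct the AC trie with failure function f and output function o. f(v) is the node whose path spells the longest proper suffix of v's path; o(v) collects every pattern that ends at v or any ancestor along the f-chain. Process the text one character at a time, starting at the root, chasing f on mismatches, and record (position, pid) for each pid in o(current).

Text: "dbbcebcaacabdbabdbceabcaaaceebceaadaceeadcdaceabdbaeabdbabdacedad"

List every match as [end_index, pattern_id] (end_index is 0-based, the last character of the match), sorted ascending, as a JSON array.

Build automaton:
Trie (insert patterns):
  0='ε' goto a→1 c→21 d→5 e→14
  1='a' goto a→10 b→2 c→20 e→9  [P0 ends]
  2='ab' goto d→3
  3='abd' goto b→4
  4='abdb' goto ·  [P1 ends]
  5='d' goto a→6
  6='da' goto c→7
  7='dac' goto e→8
  8='dace' goto ·  [P2 ends]
  9='ae' goto ·  [P3 ends]
  10='aa' goto a→11
  11='aaa' goto c→12
  12='aaac' goto e→13
  13='aaace' goto ·  [P4 ends]
  14='e' goto b→15
  15='eb' goto c→16
  16='ebc' goto e→17
  17='ebce' goto a→18
  18='ebcea' goto a→19
  19='ebceaa' goto ·  [P5 ends]
  20='ac' goto ·  [P6 ends]
  21='c' goto e→22
  22='ce' goto ·  [P7 ends]

Failure links (BFS by depth):
  n1('a'): parent n0 fail=0; on 'a' 0 → fail=0;  out {0}∪∅={0}
  n5('d'): parent n0 fail=0; on 'd' 0 → fail=0;  out ∅∪∅=∅
  n14('e'): parent n0 fail=0; on 'e' 0 → fail=0;  out ∅∪∅=∅
  n21('c'): parent n0 fail=0; on 'c' 0 → fail=0;  out ∅∪∅=∅
  n2('ab'): parent n1 fail=0; on 'b' 0 → fail=0;  out ∅∪∅=∅
  n6('da'): parent n5 fail=0; on 'a' 0 → fail=1;  out ∅∪{0}={0}
  n9('ae'): parent n1 fail=0; on 'e' 0 → fail=14;  out {3}∪∅={3}
  n10('aa'): parent n1 fail=0; on 'a' 0 → fail=1;  out ∅∪{0}={0}
  n15('eb'): parent n14 fail=0; on 'b' 0 → fail=0;  out ∅∪∅=∅
  n20('ac'): parent n1 fail=0; on 'c' 0 → fail=21;  out {6}∪∅={6}
  n22('ce'): parent n21 fail=0; on 'e' 0 → fail=14;  out {7}∪∅={7}
  n3('abd'): parent n2 fail=0; on 'd' 0 → fail=5;  out ∅∪∅=∅
  n7('dac'): parent n6 fail=1; on 'c' 1 → fail=20;  out ∅∪{6}={6}
  n11('aaa'): parent n10 fail=1; on 'a' 1 → fail=10;  out ∅∪{0}={0}
  n16('ebc'): parent n15 fail=0; on 'c' 0 → fail=21;  out ∅∪∅=∅
  n4('abdb'): parent n3 fail=5; on 'b' 5→0 → fail=0;  out {1}∪∅={1}
  n8('dace'): parent n7 fail=20; on 'e' 20→21 → fail=22;  out {2}∪{7}={2,7}
  n12('aaac'): parent n11 fail=10; on 'c' 10→1 → fail=20;  out ∅∪{6}={6}
  n17('ebce'): parent n16 fail=21; on 'e' 21 → fail=22;  out ∅∪{7}={7}
  n13('aaace'): parent n12 fail=20; on 'e' 20→21 → fail=22;  out {4}∪{7}={4,7}
  n18('ebcea'): parent n17 fail=22; on 'a' 22→14→0 → fail=1;  out ∅∪{0}={0}
  n19('ebceaa'): parent n18 fail=1; on 'a' 1 → fail=10;  out {5}∪{0}={0,5}

Run:
pos 0 'd': at 5
pos 1 'b': at 0 ·f
pos 2 'b': at 0
pos 3 'c': at 21
pos 4 'e': at 22  emit P7@[3:4]
pos 5 'b': at 15 ·f
pos 6 'c': at 16
pos 7 'a': at 1 ·f  emit P0@[7:7]
pos 8 'a': at 10  emit P0@[8:8]
pos 9 'c': at 20 ·f  emit P6@[8:9]
pos 10 'a': at 1 ·f  emit P0@[10:10]
pos 11 'b': at 2
pos 12 'd': at 3
pos 13 'b': at 4  emit P1@[10:13]
pos 14 'a': at 1 ·f  emit P0@[14:14]
pos 15 'b': at 2
pos 16 'd': at 3
pos 17 'b': at 4  emit P1@[14:17]
pos 18 'c': at 21 ·f
pos 19 'e': at 22  emit P7@[18:19]
pos 20 'a': at 1 ·f  emit P0@[20:20]
pos 21 'b': at 2
pos 22 'c': at 21 ·f
pos 23 'a': at 1 ·f  emit P0@[23:23]
pos 24 'a': at 10  emit P0@[24:24]
pos 25 'a': at 11  emit P0@[25:25]
pos 26 'c': at 12  emit P6@[25:26]
pos 27 'e': at 13  emit P4@[23:27],P7@[26:27]
pos 28 'e': at 14 ·f
pos 29 'b': at 15
pos 30 'c': at 16
pos 31 'e': at 17  emit P7@[30:31]
pos 32 'a': at 18  emit P0@[32:32]
pos 33 'a': at 19  emit P0@[33:33],P5@[28:33]
pos 34 'd': at 5 ·f
pos 35 'a': at 6  emit P0@[35:35]
pos 36 'c': at 7  emit P6@[35:36]
pos 37 'e': at 8  emit P2@[34:37],P7@[36:37]
pos 38 'e': at 14 ·f
pos 39 'a': at 1 ·f  emit P0@[39:39]
pos 40 'd': at 5 ·f
pos 41 'c': at 21 ·f
pos 42 'd': at 5 ·f
pos 43 'a': at 6  emit P0@[43:43]
pos 44 'c': at 7  emit P6@[43:44]
pos 45 'e': at 8  emit P2@[42:45],P7@[44:45]
pos 46 'a': at 1 ·f  emit P0@[46:46]
pos 47 'b': at 2
pos 48 'd': at 3
pos 49 'b': at 4  emit P1@[46:49]
pos 50 'a': at 1 ·f  emit P0@[50:50]
pos 51 'e': at 9  emit P3@[50:51]
pos 52 'a': at 1 ·f  emit P0@[52:52]
pos 53 'b': at 2
pos 54 'd': at 3
pos 55 'b': at 4  emit P1@[52:55]
pos 56 'a': at 1 ·f  emit P0@[56:56]
pos 57 'b': at 2
pos 58 'd': at 3
pos 59 'a': at 6 ·f  emit P0@[59:59]
pos 60 'c': at 7  emit P6@[59:60]
pos 61 'e': at 8  emit P2@[58:61],P7@[60:61]
pos 62 'd': at 5 ·f
pos 63 'a': at 6  emit P0@[63:63]
pos 64 'd': at 5 ·f

Matches: [[4,7],[7,0],[8,0],[9,6],[10,0],[13,1],[14,0],[17,1],[19,7],[20,0],[23,0],[24,0],[25,0],[26,6],[27,4],[27,7],[31,7],[32,0],[33,0],[33,5],[35,0],[36,6],[37,2],[37,7],[39,0],[43,0],[44,6],[45,2],[45,7],[46,0],[49,1],[50,0],[51,3],[52,0],[55,1],[56,0],[59,0],[60,6],[61,2],[61,7],[63,0]]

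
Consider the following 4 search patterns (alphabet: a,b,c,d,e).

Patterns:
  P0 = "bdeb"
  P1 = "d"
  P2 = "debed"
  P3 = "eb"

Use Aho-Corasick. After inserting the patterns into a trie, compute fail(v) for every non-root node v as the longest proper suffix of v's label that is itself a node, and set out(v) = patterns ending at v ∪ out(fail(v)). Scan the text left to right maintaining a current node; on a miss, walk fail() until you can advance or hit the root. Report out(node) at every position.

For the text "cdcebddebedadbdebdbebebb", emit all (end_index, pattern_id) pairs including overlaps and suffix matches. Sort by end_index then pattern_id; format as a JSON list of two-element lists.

Construct AC machine:
Trie nodes:
  0='ε' goto b→1 d→5 e→10
  1='b' goto d→2
  2='bd' goto e→3
  3='bde' goto b→4
  4='bdeb' goto ·  [P0 ends]
  5='d' goto e→6  [P1 ends]
  6='de' goto b→7
  7='deb' goto e→8
  8='debe' goto d→9
  9='debed' goto ·  [P2 ends]
  10='e' goto b→11
  11='eb' goto ·  [P3 ends]

BFS fail/out derivation:
  n1('b'): parent n0 fail=0; on 'b' 0 → fail=0;  out ∅∪∅=∅
  n5('d'): parent n0 fail=0; on 'd' 0 → fail=0;  out {1}∪∅={1}
  n10('e'): parent n0 fail=0; on 'e' 0 → fail=0;  out ∅∪∅=∅
  n2('bd'): parent n1 fail=0; on 'd' 0 → fail=5;  out ∅∪{1}={1}
  n6('de'): parent n5 fail=0; on 'e' 0 → fail=10;  out ∅∪∅=∅
  n11('eb'): parent n10 fail=0; on 'b' 0 → fail=1;  out {3}∪∅={3}
  n3('bde'): parent n2 fail=5; on 'e' 5 → fail=6;  out ∅∪∅=∅
  n7('deb'): parent n6 fail=10; on 'b' 10 → fail=11;  out ∅∪{3}={3}
  n4('bdeb'): parent n3 fail=6; on 'b' 6 → fail=7;  out {0}∪{3}={0,3}
  n8('debe'): parent n7 fail=11; on 'e' 11→1→0 → fail=10;  out ∅∪∅=∅
  n9('debed'): parent n8 fail=10; on 'd' 10→0 → fail=5;  out {2}∪{1}={1,2}

Run:
i=0 'c': node 0→0
i=1 'd': node 0→5  ** P1@[1:1]
i=2 'c': node 5→0 (via fail)
i=3 'e': node 0→10
i=4 'b': node 10→11  ** P3@[3:4]
i=5 'd': node 11→2 (via fail)  ** P1@[5:5]
i=6 'd': node 2→5 (via fail)  ** P1@[6:6]
i=7 'e': node 5→6
i=8 'b': node 6→7  ** P3@[7:8]
i=9 'e': node 7→8
i=10 'd': node 8→9  ** P1@[10:10],P2@[6:10]
i=11 'a': node 9→0 (via fail)
i=12 'd': node 0→5  ** P1@[12:12]
i=13 'b': node 5→1 (via fail)
i=14 'd': node 1→2  ** P1@[14:14]
i=15 'e': node 2→3
i=16 'b': node 3→4  ** P0@[13:16],P3@[15:16]
i=17 'd': node 4→2 (via fail)  ** P1@[17:17]
i=18 'b': node 2→1 (via fail)
i=19 'e': node 1→10 (via fail)
i=20 'b': node 10→11  ** P3@[19:20]
i=21 'e': node 11→10 (via fail)
i=22 'b': node 10→11  ** P3@[21:22]
i=23 'b': node 11→1 (via fail)

All matches (sorted): [[1,1],[4,3],[5,1],[6,1],[8,3],[10,1],[10,2],[12,1],[14,1],[16,0],[16,3],[17,1],[20,3],[22,3]]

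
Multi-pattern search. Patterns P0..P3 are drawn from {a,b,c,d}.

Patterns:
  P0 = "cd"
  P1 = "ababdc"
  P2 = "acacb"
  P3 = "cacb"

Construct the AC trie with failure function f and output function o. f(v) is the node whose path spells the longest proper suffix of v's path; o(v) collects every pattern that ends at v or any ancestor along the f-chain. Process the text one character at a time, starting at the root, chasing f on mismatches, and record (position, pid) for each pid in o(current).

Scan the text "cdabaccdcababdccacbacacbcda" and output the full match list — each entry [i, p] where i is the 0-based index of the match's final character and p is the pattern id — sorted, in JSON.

Build:
Trie (insert patterns):
  0='ε' goto a→3 c→1
  1='c' goto a→13 d→2
  2='cd' goto ·  ←P0
  3='a' goto b→4 c→9
  4='ab' goto a→5
  5='aba' goto b→6
  6='abab' goto d→7
  7='ababd' goto c→8
  8='ababdc' goto ·  ←P1
  9='ac' goto a→10
  10='aca' goto c→11
  11='acac' goto b→12
  12='acacb' goto ·  ←P2
  13='ca' goto c→14
  14='cac' goto b→15
  15='cacb' goto ·  ←P3

BFS fail/out derivation:
  fail(1) 'c': from fail(0)=0 chase 'c': 0 ⇒ 0;  out=∅∪out(0)=∅
  fail(3) 'a': from fail(0)=0 chase 'a': 0 ⇒ 0;  out=∅∪out(0)=∅
  fail(2) 'cd': from fail(1)=0 chase 'd': 0 ⇒ 0;  out={0}∪out(0)={0}
  fail(4) 'ab': from fail(3)=0 chase 'b': 0 ⇒ 0;  out=∅∪out(0)=∅
  fail(9) 'ac': from fail(3)=0 chase 'c': 0 ⇒ 1;  out=∅∪out(1)=∅
  fail(13) 'ca': from fail(1)=0 chase 'a': 0 ⇒ 3;  out=∅∪out(3)=∅
  fail(5) 'aba': from fail(4)=0 chase 'a': 0 ⇒ 3;  out=∅∪out(3)=∅
  fail(10) 'aca': from fail(9)=1 chase 'a': 1 ⇒ 13;  out=∅∪out(13)=∅
  fail(14) 'cac': from fail(13)=3 chase 'c': 3 ⇒ 9;  out=∅∪out(9)=∅
  fail(6) 'abab': from fail(5)=3 chase 'b': 3 ⇒ 4;  out=∅∪out(4)=∅
  fail(11) 'acac': from fail(10)=13 chase 'c': 13 ⇒ 14;  out=∅∪out(14)=∅
  fail(15) 'cacb': from fail(14)=9 chase 'b': 9→1→0 ⇒ 0;  out={3}∪out(0)={3}
  fail(7) 'ababd': from fail(6)=4 chase 'd': 4→0 ⇒ 0;  out=∅∪out(0)=∅
  fail(12) 'acacb': from fail(11)=14 chase 'b': 14 ⇒ 15;  out={2}∪out(15)={2,3}
  fail(8) 'ababdc': from fail(7)=0 chase 'c': 0 ⇒ 1;  out={1}∪out(1)={1}

Scan:
pos 0 'c': at 1
pos 1 'd': at 2  → match P0@[0:1]
pos 2 'a': at 3 ·f
pos 3 'b': at 4
pos 4 'a': at 5
pos 5 'c': at 9 ·f
pos 6 'c': at 1 ·f
pos 7 'd': at 2  → match P0@[6:7]
pos 8 'c': at 1 ·f
pos 9 'a': at 13
pos 10 'b': at 4 ·f
pos 11 'a': at 5
pos 12 'b': at 6
pos 13 'd': at 7
pos 14 'c': at 8  → match P1@[9:14]
pos 15 'c': at 1 ·f
pos 16 'a': at 13
pos 17 'c': at 14
pos 18 'b': at 15  → match P3@[15:18]
pos 19 'a': at 3 ·f
pos 20 'c': at 9
pos 21 'a': at 10
pos 22 'c': at 11
pos 23 'b': at 12  → match P2@[19:23],P3@[20:23]
pos 24 'c': at 1 ·f
pos 25 'd': at 2  → match P0@[24:25]
pos 26 'a': at 3 ·f

All matches (sorted): [[1,0],[7,0],[14,1],[18,3],[23,2],[23,3],[25,0]]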